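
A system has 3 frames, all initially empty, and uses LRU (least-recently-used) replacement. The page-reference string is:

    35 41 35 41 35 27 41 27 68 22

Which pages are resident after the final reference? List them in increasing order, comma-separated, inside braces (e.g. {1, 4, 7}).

35 → miss, frames {35}
41 → miss, frames {35,41}
35 → hit
41 → hit
35 → hit
27 → miss, frames {41,35,27}
41 → hit
27 → hit
68 → miss, evict 35, frames {41,27,68}
22 → miss, evict 41, frames {27,68,22}

{22, 27, 68}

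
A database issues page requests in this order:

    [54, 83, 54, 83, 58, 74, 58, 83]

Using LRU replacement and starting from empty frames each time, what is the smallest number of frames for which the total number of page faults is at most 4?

f=1: 8 faults
f=2: 5 faults
f=3: 4 faults
f=4: 4 faults
Smallest f with faults ≤ 4 is 3.

3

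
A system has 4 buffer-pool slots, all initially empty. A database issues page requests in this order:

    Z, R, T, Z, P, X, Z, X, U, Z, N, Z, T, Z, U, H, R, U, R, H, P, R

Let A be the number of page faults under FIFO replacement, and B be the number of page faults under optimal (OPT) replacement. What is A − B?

3

Under FIFO: F F F . F F F . F . F . F . . F F F . . F . → 13 faults.
Under OPT: F F F . F F . . F . F . . . . F F . . . F . → 10 faults.
A − B = 13 − 10 = 3.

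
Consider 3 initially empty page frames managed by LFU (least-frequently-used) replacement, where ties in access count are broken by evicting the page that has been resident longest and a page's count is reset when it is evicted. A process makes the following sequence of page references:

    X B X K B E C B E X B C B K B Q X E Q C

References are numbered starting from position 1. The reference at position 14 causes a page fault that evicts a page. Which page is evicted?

C

pos 1: X → miss, frames [X]
pos 2: B → miss, frames [X, B]
pos 3: X → hit
pos 4: K → miss, frames [X, B, K]
pos 5: B → hit
pos 6: E → miss, evict K, frames [X, B, E]
pos 7: C → miss, evict E, frames [X, B, C]
pos 8: B → hit
pos 9: E → miss, evict C, frames [X, B, E]
pos 10: X → hit
pos 11: B → hit
pos 12: C → miss, evict E, frames [X, B, C]
pos 13: B → hit
pos 14: K → miss, evict C, frames [X, B, K]
At position 14, page C is evicted.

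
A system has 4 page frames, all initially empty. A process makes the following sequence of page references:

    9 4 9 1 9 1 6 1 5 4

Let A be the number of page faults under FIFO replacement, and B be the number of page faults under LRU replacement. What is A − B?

-1

Under FIFO: F F . F . . F . F . → 5 faults.
Under LRU: F F . F . . F . F F → 6 faults.
A − B = 5 − 6 = -1.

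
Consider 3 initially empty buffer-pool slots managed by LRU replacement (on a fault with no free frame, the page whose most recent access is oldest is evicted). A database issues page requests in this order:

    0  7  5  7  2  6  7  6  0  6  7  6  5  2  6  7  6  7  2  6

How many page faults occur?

0: miss, frames (0)
7: miss, frames (0 7)
5: miss, frames (0 7 5)
7: hit
2: miss, evict 0, frames (5 7 2)
6: miss, evict 5, frames (7 2 6)
7: hit
6: hit
0: miss, evict 2, frames (7 6 0)
6: hit
7: hit
6: hit
5: miss, evict 0, frames (7 6 5)
2: miss, evict 7, frames (6 5 2)
6: hit
7: miss, evict 5, frames (2 6 7)
6: hit
7: hit
2: hit
6: hit
Page faults: 9.

9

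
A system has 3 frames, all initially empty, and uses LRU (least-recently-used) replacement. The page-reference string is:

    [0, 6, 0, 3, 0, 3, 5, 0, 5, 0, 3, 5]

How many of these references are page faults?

4

0: miss, frames [0]
6: miss, frames [0, 6]
0: hit
3: miss, frames [6, 0, 3]
0: hit
3: hit
5: miss, evict 6, frames [0, 3, 5]
0: hit
5: hit
0: hit
3: hit
5: hit
Page faults: 4.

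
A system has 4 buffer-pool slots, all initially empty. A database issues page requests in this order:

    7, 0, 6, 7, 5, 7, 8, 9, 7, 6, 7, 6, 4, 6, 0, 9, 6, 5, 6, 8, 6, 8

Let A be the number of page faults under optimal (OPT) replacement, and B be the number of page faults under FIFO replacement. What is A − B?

-5

Under OPT: F F F . F . F F . . . . F . . . . F . F . . → 9 faults.
Under FIFO: F F F . F . F F F F . . F . F F . F F F . . → 14 faults.
A − B = 9 − 14 = -5.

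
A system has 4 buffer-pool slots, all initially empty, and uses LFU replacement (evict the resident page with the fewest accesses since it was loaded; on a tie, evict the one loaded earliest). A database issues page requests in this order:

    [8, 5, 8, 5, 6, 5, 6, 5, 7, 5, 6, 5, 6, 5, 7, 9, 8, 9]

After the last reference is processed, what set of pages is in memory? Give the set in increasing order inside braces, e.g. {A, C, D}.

{5, 6, 7, 9}

8 -> fault, frames {8}
5 -> fault, frames {8,5}
8 -> hit
5 -> hit
6 -> fault, frames {8,5,6}
5 -> hit
6 -> hit
5 -> hit
7 -> fault, frames {8,5,6,7}
5 -> hit
6 -> hit
5 -> hit
6 -> hit
5 -> hit
7 -> hit
9 -> fault, evict 8, frames {5,6,7,9}
8 -> fault, evict 9, frames {5,6,7,8}
9 -> fault, evict 8, frames {5,6,7,9}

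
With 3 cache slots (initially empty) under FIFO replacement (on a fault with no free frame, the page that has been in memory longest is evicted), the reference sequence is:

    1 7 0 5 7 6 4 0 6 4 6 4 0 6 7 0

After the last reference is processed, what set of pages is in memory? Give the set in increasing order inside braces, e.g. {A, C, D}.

1 → fault, frames {1}
7 → fault, frames {1,7}
0 → fault, frames {1,7,0}
5 → fault, evict 1, frames {7,0,5}
7 → hit
6 → fault, evict 7, frames {0,5,6}
4 → fault, evict 0, frames {5,6,4}
0 → fault, evict 5, frames {6,4,0}
6 → hit
4 → hit
6 → hit
4 → hit
0 → hit
6 → hit
7 → fault, evict 6, frames {4,0,7}
0 → hit

{0, 4, 7}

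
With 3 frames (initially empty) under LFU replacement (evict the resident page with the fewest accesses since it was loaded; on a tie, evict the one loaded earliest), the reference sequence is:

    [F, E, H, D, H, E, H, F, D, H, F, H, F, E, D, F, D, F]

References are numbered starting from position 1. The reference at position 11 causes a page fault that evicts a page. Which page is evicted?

D

pos 1: F → miss, frames {F}
pos 2: E → miss, frames {F,E}
pos 3: H → miss, frames {F,E,H}
pos 4: D → miss, evict F, frames {E,H,D}
pos 5: H → hit
pos 6: E → hit
pos 7: H → hit
pos 8: F → miss, evict D, frames {E,H,F}
pos 9: D → miss, evict F, frames {E,H,D}
pos 10: H → hit
pos 11: F → miss, evict D, frames {E,H,F}
At position 11, page D is evicted.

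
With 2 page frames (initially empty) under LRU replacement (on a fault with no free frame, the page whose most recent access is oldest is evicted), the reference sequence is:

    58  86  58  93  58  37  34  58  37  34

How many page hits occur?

2

58: fault, frames [58]
86: fault, frames [58, 86]
58: hit
93: fault, evict 86, frames [58, 93]
58: hit
37: fault, evict 93, frames [58, 37]
34: fault, evict 58, frames [37, 34]
58: fault, evict 37, frames [34, 58]
37: fault, evict 34, frames [58, 37]
34: fault, evict 58, frames [37, 34]
Hits: 2.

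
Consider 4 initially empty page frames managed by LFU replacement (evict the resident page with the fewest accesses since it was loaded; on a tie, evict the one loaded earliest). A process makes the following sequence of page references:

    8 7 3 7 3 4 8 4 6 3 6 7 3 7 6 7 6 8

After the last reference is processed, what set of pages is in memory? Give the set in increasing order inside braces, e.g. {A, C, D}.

8 -> miss, frames {8}
7 -> miss, frames {8,7}
3 -> miss, frames {8,7,3}
7 -> hit
3 -> hit
4 -> miss, frames {8,7,3,4}
8 -> hit
4 -> hit
6 -> miss, evict 8, frames {7,3,4,6}
3 -> hit
6 -> hit
7 -> hit
3 -> hit
7 -> hit
6 -> hit
7 -> hit
6 -> hit
8 -> miss, evict 4, frames {7,3,6,8}

{3, 6, 7, 8}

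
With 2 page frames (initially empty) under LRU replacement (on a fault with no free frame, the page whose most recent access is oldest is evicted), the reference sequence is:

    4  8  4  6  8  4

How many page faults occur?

4 → miss, frames [4]
8 → miss, frames [4, 8]
4 → hit
6 → miss, evict 8, frames [4, 6]
8 → miss, evict 4, frames [6, 8]
4 → miss, evict 6, frames [8, 4]
Page faults: 5.

5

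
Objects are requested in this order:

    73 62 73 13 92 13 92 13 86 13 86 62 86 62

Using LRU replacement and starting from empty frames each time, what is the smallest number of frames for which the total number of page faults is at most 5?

f=1: 14 faults
f=2: 6 faults
f=3: 6 faults
f=4: 6 faults
f=5: 5 faults
Smallest f with faults ≤ 5 is 5.

5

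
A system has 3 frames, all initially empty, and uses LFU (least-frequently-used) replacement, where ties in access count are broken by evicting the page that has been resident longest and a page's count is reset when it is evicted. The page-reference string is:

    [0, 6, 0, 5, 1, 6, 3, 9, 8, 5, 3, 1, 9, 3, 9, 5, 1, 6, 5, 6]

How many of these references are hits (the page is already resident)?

2

0: fault, frames {0}
6: fault, frames {0,6}
0: hit
5: fault, frames {0,6,5}
1: fault, evict 6, frames {0,5,1}
6: fault, evict 5, frames {0,1,6}
3: fault, evict 1, frames {0,6,3}
9: fault, evict 6, frames {0,3,9}
8: fault, evict 3, frames {0,9,8}
5: fault, evict 9, frames {0,8,5}
3: fault, evict 8, frames {0,5,3}
1: fault, evict 5, frames {0,3,1}
9: fault, evict 3, frames {0,1,9}
3: fault, evict 1, frames {0,9,3}
9: hit
5: fault, evict 3, frames {0,9,5}
1: fault, evict 5, frames {0,9,1}
6: fault, evict 1, frames {0,9,6}
5: fault, evict 6, frames {0,9,5}
6: fault, evict 5, frames {0,9,6}
Hits: 2.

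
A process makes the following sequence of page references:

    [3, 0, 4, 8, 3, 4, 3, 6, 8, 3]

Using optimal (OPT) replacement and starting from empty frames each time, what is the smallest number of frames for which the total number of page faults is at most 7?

f=1: 10 faults
f=2: 7 faults
f=3: 5 faults
f=4: 5 faults
f=5: 5 faults
Smallest f with faults ≤ 7 is 2.

2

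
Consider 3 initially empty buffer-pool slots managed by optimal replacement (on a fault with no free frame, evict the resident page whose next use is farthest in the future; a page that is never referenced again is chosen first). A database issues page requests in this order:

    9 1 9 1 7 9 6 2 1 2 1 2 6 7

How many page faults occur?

6

9 -> fault, frames [9]
1 -> fault, frames [9, 1]
9 -> hit
1 -> hit
7 -> fault, frames [9, 1, 7]
9 -> hit
6 -> fault, evict 9, frames [1, 7, 6]
2 -> fault, evict 7, frames [1, 6, 2]
1 -> hit
2 -> hit
1 -> hit
2 -> hit
6 -> hit
7 -> fault, evict 2, frames [1, 6, 7]
Page faults: 6.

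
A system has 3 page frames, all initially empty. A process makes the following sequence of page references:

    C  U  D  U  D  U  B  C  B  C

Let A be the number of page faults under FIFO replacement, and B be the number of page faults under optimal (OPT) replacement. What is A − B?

Under FIFO: F F F . . . F F . . → 5 faults.
Under OPT: F F F . . . F . . . → 4 faults.
A − B = 5 − 4 = 1.

1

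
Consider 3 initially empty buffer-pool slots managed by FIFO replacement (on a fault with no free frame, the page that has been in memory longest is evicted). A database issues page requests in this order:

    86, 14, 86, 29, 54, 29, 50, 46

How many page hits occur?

86 → fault, frames (86)
14 → fault, frames (86 14)
86 → hit
29 → fault, frames (86 14 29)
54 → fault, evict 86, frames (14 29 54)
29 → hit
50 → fault, evict 14, frames (29 54 50)
46 → fault, evict 29, frames (54 50 46)
Hits: 2.

2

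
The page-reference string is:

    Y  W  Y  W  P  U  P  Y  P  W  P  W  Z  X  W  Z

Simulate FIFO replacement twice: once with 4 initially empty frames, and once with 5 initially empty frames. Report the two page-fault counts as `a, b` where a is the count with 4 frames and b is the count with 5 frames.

4 frames: F F . . F F . . . . . . F F F . → 7 faults.
5 frames: F F . . F F . . . . . . F F . . → 6 faults.
6 < 7: adding a frame reduced faults, as is typical.

7, 6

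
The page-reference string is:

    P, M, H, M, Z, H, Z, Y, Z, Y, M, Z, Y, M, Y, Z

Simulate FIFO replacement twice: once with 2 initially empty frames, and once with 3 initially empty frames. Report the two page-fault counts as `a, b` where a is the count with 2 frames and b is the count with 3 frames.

2 frames: F F F . F . . F . . F F F F . F → 10 faults.
3 frames: F F F . F . . F . . F . . . . . → 6 faults.
6 < 10: adding a frame reduced faults, as is typical.

10, 6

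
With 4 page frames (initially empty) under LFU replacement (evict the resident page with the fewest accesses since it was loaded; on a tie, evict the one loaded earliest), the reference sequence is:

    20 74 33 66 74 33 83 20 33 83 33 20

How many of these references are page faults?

20: fault, frames [20]
74: fault, frames [20, 74]
33: fault, frames [20, 74, 33]
66: fault, frames [20, 74, 33, 66]
74: hit
33: hit
83: fault, evict 20, frames [74, 33, 66, 83]
20: fault, evict 66, frames [74, 33, 83, 20]
33: hit
83: hit
33: hit
20: hit
Page faults: 6.

6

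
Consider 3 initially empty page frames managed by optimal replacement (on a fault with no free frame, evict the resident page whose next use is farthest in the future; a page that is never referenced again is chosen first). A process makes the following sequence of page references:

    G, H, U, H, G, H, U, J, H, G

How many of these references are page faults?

4

G -> fault, frames [G]
H -> fault, frames [G, H]
U -> fault, frames [G, H, U]
H -> hit
G -> hit
H -> hit
U -> hit
J -> fault, evict U, frames [G, H, J]
H -> hit
G -> hit
Page faults: 4.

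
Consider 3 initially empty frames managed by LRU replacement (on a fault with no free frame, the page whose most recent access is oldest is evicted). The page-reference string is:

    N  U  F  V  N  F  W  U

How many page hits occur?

N -> miss, frames [N]
U -> miss, frames [N, U]
F -> miss, frames [N, U, F]
V -> miss, evict N, frames [U, F, V]
N -> miss, evict U, frames [F, V, N]
F -> hit
W -> miss, evict V, frames [N, F, W]
U -> miss, evict N, frames [F, W, U]
Hits: 1.

1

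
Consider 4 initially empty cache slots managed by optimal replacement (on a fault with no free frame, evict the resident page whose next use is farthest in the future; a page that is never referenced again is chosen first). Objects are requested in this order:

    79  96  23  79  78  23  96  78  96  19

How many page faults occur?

5

79: miss, frames (79)
96: miss, frames (79 96)
23: miss, frames (79 96 23)
79: hit
78: miss, frames (79 96 23 78)
23: hit
96: hit
78: hit
96: hit
19: miss, evict 78, frames (79 96 23 19)
Page faults: 5.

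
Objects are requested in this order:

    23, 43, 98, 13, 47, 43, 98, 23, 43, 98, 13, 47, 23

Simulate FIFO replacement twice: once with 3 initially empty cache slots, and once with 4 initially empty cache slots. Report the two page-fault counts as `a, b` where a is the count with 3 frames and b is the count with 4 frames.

3 frames: F F F F F F F F . . F F . → 10 faults.
4 frames: F F F F F . . F F F F F F → 11 faults.
11 > 10: adding a frame increased faults — Belady's anomaly.

10, 11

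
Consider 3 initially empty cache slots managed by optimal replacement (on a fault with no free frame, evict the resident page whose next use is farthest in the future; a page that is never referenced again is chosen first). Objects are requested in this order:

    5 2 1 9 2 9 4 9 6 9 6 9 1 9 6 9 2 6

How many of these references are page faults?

7

5 → fault, frames (5)
2 → fault, frames (5 2)
1 → fault, frames (5 2 1)
9 → fault, evict 5, frames (2 1 9)
2 → hit
9 → hit
4 → fault, evict 2, frames (1 9 4)
9 → hit
6 → fault, evict 4, frames (1 9 6)
9 → hit
6 → hit
9 → hit
1 → hit
9 → hit
6 → hit
9 → hit
2 → fault, evict 9, frames (1 6 2)
6 → hit
Page faults: 7.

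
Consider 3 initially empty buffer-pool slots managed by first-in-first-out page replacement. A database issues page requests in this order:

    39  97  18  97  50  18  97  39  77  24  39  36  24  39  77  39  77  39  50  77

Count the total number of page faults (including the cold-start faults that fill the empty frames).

11

39: miss, frames {39}
97: miss, frames {39,97}
18: miss, frames {39,97,18}
97: hit
50: miss, evict 39, frames {97,18,50}
18: hit
97: hit
39: miss, evict 97, frames {18,50,39}
77: miss, evict 18, frames {50,39,77}
24: miss, evict 50, frames {39,77,24}
39: hit
36: miss, evict 39, frames {77,24,36}
24: hit
39: miss, evict 77, frames {24,36,39}
77: miss, evict 24, frames {36,39,77}
39: hit
77: hit
39: hit
50: miss, evict 36, frames {39,77,50}
77: hit
Page faults: 11.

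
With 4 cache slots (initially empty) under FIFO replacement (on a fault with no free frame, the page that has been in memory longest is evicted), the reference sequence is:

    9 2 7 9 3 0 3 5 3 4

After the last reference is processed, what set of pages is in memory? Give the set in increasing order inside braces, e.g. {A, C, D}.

9 -> fault, frames {9}
2 -> fault, frames {9,2}
7 -> fault, frames {9,2,7}
9 -> hit
3 -> fault, frames {9,2,7,3}
0 -> fault, evict 9, frames {2,7,3,0}
3 -> hit
5 -> fault, evict 2, frames {7,3,0,5}
3 -> hit
4 -> fault, evict 7, frames {3,0,5,4}

{0, 3, 4, 5}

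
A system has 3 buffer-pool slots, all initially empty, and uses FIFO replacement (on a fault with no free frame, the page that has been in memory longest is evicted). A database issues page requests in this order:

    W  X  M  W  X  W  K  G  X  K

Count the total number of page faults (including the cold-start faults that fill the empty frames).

W: fault, frames {W}
X: fault, frames {W,X}
M: fault, frames {W,X,M}
W: hit
X: hit
W: hit
K: fault, evict W, frames {X,M,K}
G: fault, evict X, frames {M,K,G}
X: fault, evict M, frames {K,G,X}
K: hit
Page faults: 6.

6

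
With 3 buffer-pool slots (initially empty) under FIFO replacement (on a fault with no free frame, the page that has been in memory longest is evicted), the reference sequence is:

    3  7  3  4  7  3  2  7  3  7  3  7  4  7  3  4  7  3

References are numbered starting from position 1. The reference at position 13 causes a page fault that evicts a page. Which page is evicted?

pos 1: 3 -> fault, frames (3)
pos 2: 7 -> fault, frames (3 7)
pos 3: 3 -> hit
pos 4: 4 -> fault, frames (3 7 4)
pos 5: 7 -> hit
pos 6: 3 -> hit
pos 7: 2 -> fault, evict 3, frames (7 4 2)
pos 8: 7 -> hit
pos 9: 3 -> fault, evict 7, frames (4 2 3)
pos 10: 7 -> fault, evict 4, frames (2 3 7)
pos 11: 3 -> hit
pos 12: 7 -> hit
pos 13: 4 -> fault, evict 2, frames (3 7 4)
At position 13, page 2 is evicted.

2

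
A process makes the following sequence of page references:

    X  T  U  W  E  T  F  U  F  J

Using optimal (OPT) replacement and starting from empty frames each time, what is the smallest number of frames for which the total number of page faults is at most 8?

2

f=1: 10 faults
f=2: 8 faults
f=3: 7 faults
f=4: 7 faults
f=5: 7 faults
f=6: 7 faults
f=7: 7 faults
Smallest f with faults ≤ 8 is 2.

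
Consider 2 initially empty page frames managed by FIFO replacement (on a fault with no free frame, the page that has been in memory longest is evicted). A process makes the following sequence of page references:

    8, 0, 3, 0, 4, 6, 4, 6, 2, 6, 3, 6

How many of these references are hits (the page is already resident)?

4

8 -> miss, frames {8}
0 -> miss, frames {8,0}
3 -> miss, evict 8, frames {0,3}
0 -> hit
4 -> miss, evict 0, frames {3,4}
6 -> miss, evict 3, frames {4,6}
4 -> hit
6 -> hit
2 -> miss, evict 4, frames {6,2}
6 -> hit
3 -> miss, evict 6, frames {2,3}
6 -> miss, evict 2, frames {3,6}
Hits: 4.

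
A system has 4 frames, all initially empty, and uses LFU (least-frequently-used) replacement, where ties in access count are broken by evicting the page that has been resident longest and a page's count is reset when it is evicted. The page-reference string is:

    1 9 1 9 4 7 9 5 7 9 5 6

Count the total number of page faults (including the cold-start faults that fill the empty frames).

1 -> fault, frames [1]
9 -> fault, frames [1, 9]
1 -> hit
9 -> hit
4 -> fault, frames [1, 9, 4]
7 -> fault, frames [1, 9, 4, 7]
9 -> hit
5 -> fault, evict 4, frames [1, 9, 7, 5]
7 -> hit
9 -> hit
5 -> hit
6 -> fault, evict 1, frames [9, 7, 5, 6]
Page faults: 6.

6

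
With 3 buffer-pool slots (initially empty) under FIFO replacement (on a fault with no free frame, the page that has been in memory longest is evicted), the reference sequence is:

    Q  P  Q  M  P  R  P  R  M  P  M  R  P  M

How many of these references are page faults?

4

Q → fault, frames {Q}
P → fault, frames {Q,P}
Q → hit
M → fault, frames {Q,P,M}
P → hit
R → fault, evict Q, frames {P,M,R}
P → hit
R → hit
M → hit
P → hit
M → hit
R → hit
P → hit
M → hit
Page faults: 4.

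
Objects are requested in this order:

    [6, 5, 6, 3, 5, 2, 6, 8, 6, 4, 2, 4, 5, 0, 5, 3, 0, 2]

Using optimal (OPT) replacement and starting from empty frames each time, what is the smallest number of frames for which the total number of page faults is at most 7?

5

f=1: 18 faults
f=2: 12 faults
f=3: 9 faults
f=4: 8 faults
f=5: 7 faults
f=6: 7 faults
f=7: 7 faults
Smallest f with faults ≤ 7 is 5.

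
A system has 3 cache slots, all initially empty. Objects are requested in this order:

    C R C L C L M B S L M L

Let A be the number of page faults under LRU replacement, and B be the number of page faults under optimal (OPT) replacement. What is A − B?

Under LRU: F F . F . . F F F F F . → 8 faults.
Under OPT: F F . F . . F F F . . . → 6 faults.
A − B = 8 − 6 = 2.

2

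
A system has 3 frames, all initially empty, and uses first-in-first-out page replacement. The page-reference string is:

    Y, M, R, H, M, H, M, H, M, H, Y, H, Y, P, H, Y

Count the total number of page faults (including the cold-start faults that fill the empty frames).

6

Y -> fault, frames (Y)
M -> fault, frames (Y M)
R -> fault, frames (Y M R)
H -> fault, evict Y, frames (M R H)
M -> hit
H -> hit
M -> hit
H -> hit
M -> hit
H -> hit
Y -> fault, evict M, frames (R H Y)
H -> hit
Y -> hit
P -> fault, evict R, frames (H Y P)
H -> hit
Y -> hit
Page faults: 6.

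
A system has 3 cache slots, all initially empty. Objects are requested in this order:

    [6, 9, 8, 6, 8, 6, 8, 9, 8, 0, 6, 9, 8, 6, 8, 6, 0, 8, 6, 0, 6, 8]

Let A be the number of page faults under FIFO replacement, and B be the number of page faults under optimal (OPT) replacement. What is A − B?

4

Under FIFO: F F F . . . . . . F F F F . . . F . F . . . → 9 faults.
Under OPT: F F F . . . . . . F . . F . . . . . . . . . → 5 faults.
A − B = 9 − 5 = 4.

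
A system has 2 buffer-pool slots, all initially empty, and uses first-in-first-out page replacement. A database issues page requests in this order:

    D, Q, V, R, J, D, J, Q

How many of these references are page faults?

7

D: fault, frames [D]
Q: fault, frames [D, Q]
V: fault, evict D, frames [Q, V]
R: fault, evict Q, frames [V, R]
J: fault, evict V, frames [R, J]
D: fault, evict R, frames [J, D]
J: hit
Q: fault, evict J, frames [D, Q]
Page faults: 7.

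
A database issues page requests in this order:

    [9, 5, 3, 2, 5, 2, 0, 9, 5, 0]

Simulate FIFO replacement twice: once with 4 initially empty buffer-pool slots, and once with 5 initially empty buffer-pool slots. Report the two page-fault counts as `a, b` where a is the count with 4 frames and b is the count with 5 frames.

7, 5

4 frames: F F F F . . F F F . → 7 faults.
5 frames: F F F F . . F . . . → 5 faults.
5 < 7: adding a frame reduced faults, as is typical.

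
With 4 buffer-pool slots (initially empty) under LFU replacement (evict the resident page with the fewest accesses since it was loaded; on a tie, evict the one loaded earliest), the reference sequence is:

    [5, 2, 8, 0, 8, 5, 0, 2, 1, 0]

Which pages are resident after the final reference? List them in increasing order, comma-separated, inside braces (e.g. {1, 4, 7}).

{0, 1, 2, 8}

5: fault, frames {5}
2: fault, frames {5,2}
8: fault, frames {5,2,8}
0: fault, frames {5,2,8,0}
8: hit
5: hit
0: hit
2: hit
1: fault, evict 5, frames {2,8,0,1}
0: hit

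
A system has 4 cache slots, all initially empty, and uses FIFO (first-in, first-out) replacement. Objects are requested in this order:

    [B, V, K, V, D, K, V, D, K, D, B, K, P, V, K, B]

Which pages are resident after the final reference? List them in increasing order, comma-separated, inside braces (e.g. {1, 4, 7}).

B -> miss, frames {B}
V -> miss, frames {B,V}
K -> miss, frames {B,V,K}
V -> hit
D -> miss, frames {B,V,K,D}
K -> hit
V -> hit
D -> hit
K -> hit
D -> hit
B -> hit
K -> hit
P -> miss, evict B, frames {V,K,D,P}
V -> hit
K -> hit
B -> miss, evict V, frames {K,D,P,B}

{B, D, K, P}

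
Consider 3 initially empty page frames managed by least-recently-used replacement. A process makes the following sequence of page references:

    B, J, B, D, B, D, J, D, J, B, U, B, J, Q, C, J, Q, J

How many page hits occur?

B -> fault, frames {B}
J -> fault, frames {B,J}
B -> hit
D -> fault, frames {J,B,D}
B -> hit
D -> hit
J -> hit
D -> hit
J -> hit
B -> hit
U -> fault, evict D, frames {J,B,U}
B -> hit
J -> hit
Q -> fault, evict U, frames {B,J,Q}
C -> fault, evict B, frames {J,Q,C}
J -> hit
Q -> hit
J -> hit
Hits: 12.

12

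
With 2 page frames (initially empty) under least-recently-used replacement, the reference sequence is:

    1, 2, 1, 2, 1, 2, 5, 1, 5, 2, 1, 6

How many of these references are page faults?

1 → miss, frames [1]
2 → miss, frames [1, 2]
1 → hit
2 → hit
1 → hit
2 → hit
5 → miss, evict 1, frames [2, 5]
1 → miss, evict 2, frames [5, 1]
5 → hit
2 → miss, evict 1, frames [5, 2]
1 → miss, evict 5, frames [2, 1]
6 → miss, evict 2, frames [1, 6]
Page faults: 7.

7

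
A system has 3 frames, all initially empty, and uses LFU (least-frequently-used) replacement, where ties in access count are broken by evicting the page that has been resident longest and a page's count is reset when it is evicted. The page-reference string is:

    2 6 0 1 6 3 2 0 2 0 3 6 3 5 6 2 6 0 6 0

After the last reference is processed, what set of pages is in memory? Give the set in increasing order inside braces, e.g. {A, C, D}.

2: miss, frames (2)
6: miss, frames (2 6)
0: miss, frames (2 6 0)
1: miss, evict 2, frames (6 0 1)
6: hit
3: miss, evict 0, frames (6 1 3)
2: miss, evict 1, frames (6 3 2)
0: miss, evict 3, frames (6 2 0)
2: hit
0: hit
3: miss, evict 6, frames (2 0 3)
6: miss, evict 3, frames (2 0 6)
3: miss, evict 6, frames (2 0 3)
5: miss, evict 3, frames (2 0 5)
6: miss, evict 5, frames (2 0 6)
2: hit
6: hit
0: hit
6: hit
0: hit

{0, 2, 6}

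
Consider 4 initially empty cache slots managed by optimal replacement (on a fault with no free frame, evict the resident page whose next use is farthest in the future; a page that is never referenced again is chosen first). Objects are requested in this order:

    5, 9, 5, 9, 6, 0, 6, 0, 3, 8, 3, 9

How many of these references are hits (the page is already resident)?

6

5: miss, frames (5)
9: miss, frames (5 9)
5: hit
9: hit
6: miss, frames (5 9 6)
0: miss, frames (5 9 6 0)
6: hit
0: hit
3: miss, evict 0, frames (5 9 6 3)
8: miss, evict 6, frames (5 9 3 8)
3: hit
9: hit
Hits: 6.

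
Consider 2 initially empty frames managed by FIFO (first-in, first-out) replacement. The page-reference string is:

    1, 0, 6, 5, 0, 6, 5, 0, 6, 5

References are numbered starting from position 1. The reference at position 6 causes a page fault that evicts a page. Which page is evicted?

pos 1: 1 -> miss, frames (1)
pos 2: 0 -> miss, frames (1 0)
pos 3: 6 -> miss, evict 1, frames (0 6)
pos 4: 5 -> miss, evict 0, frames (6 5)
pos 5: 0 -> miss, evict 6, frames (5 0)
pos 6: 6 -> miss, evict 5, frames (0 6)
At position 6, page 5 is evicted.

5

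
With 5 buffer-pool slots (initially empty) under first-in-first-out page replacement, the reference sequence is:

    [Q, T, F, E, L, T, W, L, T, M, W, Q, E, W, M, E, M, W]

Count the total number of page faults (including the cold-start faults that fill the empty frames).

8

Q → miss, frames {Q}
T → miss, frames {Q,T}
F → miss, frames {Q,T,F}
E → miss, frames {Q,T,F,E}
L → miss, frames {Q,T,F,E,L}
T → hit
W → miss, evict Q, frames {T,F,E,L,W}
L → hit
T → hit
M → miss, evict T, frames {F,E,L,W,M}
W → hit
Q → miss, evict F, frames {E,L,W,M,Q}
E → hit
W → hit
M → hit
E → hit
M → hit
W → hit
Page faults: 8.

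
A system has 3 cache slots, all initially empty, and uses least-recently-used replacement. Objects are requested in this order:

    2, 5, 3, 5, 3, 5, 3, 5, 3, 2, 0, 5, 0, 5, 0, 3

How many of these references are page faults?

2: fault, frames {2}
5: fault, frames {2,5}
3: fault, frames {2,5,3}
5: hit
3: hit
5: hit
3: hit
5: hit
3: hit
2: hit
0: fault, evict 5, frames {3,2,0}
5: fault, evict 3, frames {2,0,5}
0: hit
5: hit
0: hit
3: fault, evict 2, frames {5,0,3}
Page faults: 6.

6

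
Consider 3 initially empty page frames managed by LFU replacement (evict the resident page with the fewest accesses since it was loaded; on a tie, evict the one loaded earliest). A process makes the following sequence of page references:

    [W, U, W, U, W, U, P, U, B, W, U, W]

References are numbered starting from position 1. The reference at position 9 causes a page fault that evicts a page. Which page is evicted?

pos 1: W: miss, frames {W}
pos 2: U: miss, frames {W,U}
pos 3: W: hit
pos 4: U: hit
pos 5: W: hit
pos 6: U: hit
pos 7: P: miss, frames {W,U,P}
pos 8: U: hit
pos 9: B: miss, evict P, frames {W,U,B}
At position 9, page P is evicted.

P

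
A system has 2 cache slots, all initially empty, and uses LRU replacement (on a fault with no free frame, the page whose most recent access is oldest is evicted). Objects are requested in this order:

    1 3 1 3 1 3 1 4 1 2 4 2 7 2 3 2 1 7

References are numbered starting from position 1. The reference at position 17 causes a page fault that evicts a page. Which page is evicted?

3

pos 1: 1 → miss, frames (1)
pos 2: 3 → miss, frames (1 3)
pos 3: 1 → hit
pos 4: 3 → hit
pos 5: 1 → hit
pos 6: 3 → hit
pos 7: 1 → hit
pos 8: 4 → miss, evict 3, frames (1 4)
pos 9: 1 → hit
pos 10: 2 → miss, evict 4, frames (1 2)
pos 11: 4 → miss, evict 1, frames (2 4)
pos 12: 2 → hit
pos 13: 7 → miss, evict 4, frames (2 7)
pos 14: 2 → hit
pos 15: 3 → miss, evict 7, frames (2 3)
pos 16: 2 → hit
pos 17: 1 → miss, evict 3, frames (2 1)
At position 17, page 3 is evicted.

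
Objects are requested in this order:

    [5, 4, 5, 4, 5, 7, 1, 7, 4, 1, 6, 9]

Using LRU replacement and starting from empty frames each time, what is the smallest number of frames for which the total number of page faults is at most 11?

2

f=1: 12 faults
f=2: 8 faults
f=3: 7 faults
f=4: 6 faults
f=5: 6 faults
f=6: 6 faults
Smallest f with faults ≤ 11 is 2.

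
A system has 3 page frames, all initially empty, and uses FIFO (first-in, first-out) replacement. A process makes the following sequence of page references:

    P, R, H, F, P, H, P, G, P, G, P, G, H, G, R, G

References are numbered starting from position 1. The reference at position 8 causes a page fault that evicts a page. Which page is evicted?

pos 1: P → miss, frames (P)
pos 2: R → miss, frames (P R)
pos 3: H → miss, frames (P R H)
pos 4: F → miss, evict P, frames (R H F)
pos 5: P → miss, evict R, frames (H F P)
pos 6: H → hit
pos 7: P → hit
pos 8: G → miss, evict H, frames (F P G)
At position 8, page H is evicted.

H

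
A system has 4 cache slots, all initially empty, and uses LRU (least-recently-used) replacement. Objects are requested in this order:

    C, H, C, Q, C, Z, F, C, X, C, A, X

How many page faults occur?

7

C: miss, frames [C]
H: miss, frames [C, H]
C: hit
Q: miss, frames [H, C, Q]
C: hit
Z: miss, frames [H, Q, C, Z]
F: miss, evict H, frames [Q, C, Z, F]
C: hit
X: miss, evict Q, frames [Z, F, C, X]
C: hit
A: miss, evict Z, frames [F, X, C, A]
X: hit
Page faults: 7.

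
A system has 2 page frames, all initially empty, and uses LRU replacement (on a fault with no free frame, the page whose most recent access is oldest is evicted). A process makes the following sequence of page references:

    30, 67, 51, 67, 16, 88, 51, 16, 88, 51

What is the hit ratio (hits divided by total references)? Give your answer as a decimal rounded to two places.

30 → fault, frames [30]
67 → fault, frames [30, 67]
51 → fault, evict 30, frames [67, 51]
67 → hit
16 → fault, evict 51, frames [67, 16]
88 → fault, evict 67, frames [16, 88]
51 → fault, evict 16, frames [88, 51]
16 → fault, evict 88, frames [51, 16]
88 → fault, evict 51, frames [16, 88]
51 → fault, evict 16, frames [88, 51]
Hits: 1 of 10 references → 1/10 = 0.1000.

0.10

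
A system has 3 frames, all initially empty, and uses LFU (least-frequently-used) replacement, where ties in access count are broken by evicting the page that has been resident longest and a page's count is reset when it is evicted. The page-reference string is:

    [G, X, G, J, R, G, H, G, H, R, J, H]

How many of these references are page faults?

6

G: miss, frames [G]
X: miss, frames [G, X]
G: hit
J: miss, frames [G, X, J]
R: miss, evict X, frames [G, J, R]
G: hit
H: miss, evict J, frames [G, R, H]
G: hit
H: hit
R: hit
J: miss, evict R, frames [G, H, J]
H: hit
Page faults: 6.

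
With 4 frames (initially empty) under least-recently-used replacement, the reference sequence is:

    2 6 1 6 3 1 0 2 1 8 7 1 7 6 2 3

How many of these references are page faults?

2: fault, frames [2]
6: fault, frames [2, 6]
1: fault, frames [2, 6, 1]
6: hit
3: fault, frames [2, 1, 6, 3]
1: hit
0: fault, evict 2, frames [6, 3, 1, 0]
2: fault, evict 6, frames [3, 1, 0, 2]
1: hit
8: fault, evict 3, frames [0, 2, 1, 8]
7: fault, evict 0, frames [2, 1, 8, 7]
1: hit
7: hit
6: fault, evict 2, frames [8, 1, 7, 6]
2: fault, evict 8, frames [1, 7, 6, 2]
3: fault, evict 1, frames [7, 6, 2, 3]
Page faults: 11.

11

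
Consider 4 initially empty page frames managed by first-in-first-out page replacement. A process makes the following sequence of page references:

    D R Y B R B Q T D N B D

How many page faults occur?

D: fault, frames [D]
R: fault, frames [D, R]
Y: fault, frames [D, R, Y]
B: fault, frames [D, R, Y, B]
R: hit
B: hit
Q: fault, evict D, frames [R, Y, B, Q]
T: fault, evict R, frames [Y, B, Q, T]
D: fault, evict Y, frames [B, Q, T, D]
N: fault, evict B, frames [Q, T, D, N]
B: fault, evict Q, frames [T, D, N, B]
D: hit
Page faults: 9.

9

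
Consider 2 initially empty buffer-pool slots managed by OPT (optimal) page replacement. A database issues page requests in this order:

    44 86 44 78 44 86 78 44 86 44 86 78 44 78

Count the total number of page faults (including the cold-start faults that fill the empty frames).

6

44: miss, frames {44}
86: miss, frames {44,86}
44: hit
78: miss, evict 86, frames {44,78}
44: hit
86: miss, evict 44, frames {78,86}
78: hit
44: miss, evict 78, frames {86,44}
86: hit
44: hit
86: hit
78: miss, evict 86, frames {44,78}
44: hit
78: hit
Page faults: 6.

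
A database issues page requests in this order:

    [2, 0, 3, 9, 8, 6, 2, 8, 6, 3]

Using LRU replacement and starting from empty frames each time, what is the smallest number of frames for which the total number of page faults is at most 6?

6

f=1: 10 faults
f=2: 10 faults
f=3: 8 faults
f=4: 8 faults
f=5: 7 faults
f=6: 6 faults
Smallest f with faults ≤ 6 is 6.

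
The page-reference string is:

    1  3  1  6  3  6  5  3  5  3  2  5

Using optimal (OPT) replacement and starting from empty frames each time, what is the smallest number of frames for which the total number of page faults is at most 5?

2

f=1: 12 faults
f=2: 5 faults
f=3: 5 faults
f=4: 5 faults
f=5: 5 faults
Smallest f with faults ≤ 5 is 2.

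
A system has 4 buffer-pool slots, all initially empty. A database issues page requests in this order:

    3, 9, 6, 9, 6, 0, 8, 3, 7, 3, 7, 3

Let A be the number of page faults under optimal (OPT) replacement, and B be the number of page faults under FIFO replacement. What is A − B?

Under OPT: F F F . . F F . F . . . → 6 faults.
Under FIFO: F F F . . F F F F . . . → 7 faults.
A − B = 6 − 7 = -1.

-1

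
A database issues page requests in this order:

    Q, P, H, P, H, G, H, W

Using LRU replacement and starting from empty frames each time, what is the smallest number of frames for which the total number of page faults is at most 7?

2

f=1: 8 faults
f=2: 5 faults
f=3: 5 faults
f=4: 5 faults
f=5: 5 faults
Smallest f with faults ≤ 7 is 2.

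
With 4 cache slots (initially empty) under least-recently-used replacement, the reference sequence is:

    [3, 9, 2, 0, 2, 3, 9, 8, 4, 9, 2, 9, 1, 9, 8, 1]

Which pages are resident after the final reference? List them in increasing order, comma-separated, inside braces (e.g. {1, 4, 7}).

{1, 2, 8, 9}

3 -> miss, frames {3}
9 -> miss, frames {3,9}
2 -> miss, frames {3,9,2}
0 -> miss, frames {3,9,2,0}
2 -> hit
3 -> hit
9 -> hit
8 -> miss, evict 0, frames {2,3,9,8}
4 -> miss, evict 2, frames {3,9,8,4}
9 -> hit
2 -> miss, evict 3, frames {8,4,9,2}
9 -> hit
1 -> miss, evict 8, frames {4,2,9,1}
9 -> hit
8 -> miss, evict 4, frames {2,1,9,8}
1 -> hit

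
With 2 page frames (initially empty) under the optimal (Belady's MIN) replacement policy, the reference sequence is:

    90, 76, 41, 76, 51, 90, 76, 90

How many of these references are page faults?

90: miss, frames {90}
76: miss, frames {90,76}
41: miss, evict 90, frames {76,41}
76: hit
51: miss, evict 41, frames {76,51}
90: miss, evict 51, frames {76,90}
76: hit
90: hit
Page faults: 5.

5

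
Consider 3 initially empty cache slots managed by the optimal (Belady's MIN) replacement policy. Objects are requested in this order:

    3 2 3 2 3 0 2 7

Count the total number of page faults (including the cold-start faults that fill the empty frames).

4

3: fault, frames [3]
2: fault, frames [3, 2]
3: hit
2: hit
3: hit
0: fault, frames [3, 2, 0]
2: hit
7: fault, evict 0, frames [3, 2, 7]
Page faults: 4.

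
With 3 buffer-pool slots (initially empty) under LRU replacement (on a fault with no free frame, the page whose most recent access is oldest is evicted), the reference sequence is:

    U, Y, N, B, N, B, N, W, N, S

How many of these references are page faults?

6

U: miss, frames [U]
Y: miss, frames [U, Y]
N: miss, frames [U, Y, N]
B: miss, evict U, frames [Y, N, B]
N: hit
B: hit
N: hit
W: miss, evict Y, frames [B, N, W]
N: hit
S: miss, evict B, frames [W, N, S]
Page faults: 6.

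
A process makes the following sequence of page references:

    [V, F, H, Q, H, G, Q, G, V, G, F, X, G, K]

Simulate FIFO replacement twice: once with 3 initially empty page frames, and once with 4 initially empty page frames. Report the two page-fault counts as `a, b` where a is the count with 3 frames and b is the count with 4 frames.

3 frames: F F F F . F . . F . F F F F → 10 faults.
4 frames: F F F F . F . . F . F F . F → 9 faults.
9 < 10: adding a frame reduced faults, as is typical.

10, 9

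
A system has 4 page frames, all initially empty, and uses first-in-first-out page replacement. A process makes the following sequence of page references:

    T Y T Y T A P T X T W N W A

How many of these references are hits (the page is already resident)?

T → miss, frames {T}
Y → miss, frames {T,Y}
T → hit
Y → hit
T → hit
A → miss, frames {T,Y,A}
P → miss, frames {T,Y,A,P}
T → hit
X → miss, evict T, frames {Y,A,P,X}
T → miss, evict Y, frames {A,P,X,T}
W → miss, evict A, frames {P,X,T,W}
N → miss, evict P, frames {X,T,W,N}
W → hit
A → miss, evict X, frames {T,W,N,A}
Hits: 5.

5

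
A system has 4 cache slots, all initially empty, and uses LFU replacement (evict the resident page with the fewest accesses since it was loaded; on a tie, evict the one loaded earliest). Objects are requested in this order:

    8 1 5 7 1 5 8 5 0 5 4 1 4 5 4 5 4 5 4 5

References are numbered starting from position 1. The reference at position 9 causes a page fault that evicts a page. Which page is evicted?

7

pos 1: 8 → miss, frames {8}
pos 2: 1 → miss, frames {8,1}
pos 3: 5 → miss, frames {8,1,5}
pos 4: 7 → miss, frames {8,1,5,7}
pos 5: 1 → hit
pos 6: 5 → hit
pos 7: 8 → hit
pos 8: 5 → hit
pos 9: 0 → miss, evict 7, frames {8,1,5,0}
At position 9, page 7 is evicted.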